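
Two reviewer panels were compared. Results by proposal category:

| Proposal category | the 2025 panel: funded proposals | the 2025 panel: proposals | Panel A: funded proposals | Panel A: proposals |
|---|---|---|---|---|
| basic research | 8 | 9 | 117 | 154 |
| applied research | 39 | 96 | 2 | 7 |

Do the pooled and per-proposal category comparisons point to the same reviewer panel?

No

Basic research: the 2025 panel 8/9 = 88.9%, Panel A 117/154 = 76.0% → the 2025 panel
Applied research: the 2025 panel 39/96 = 40.6%, Panel A 2/7 = 28.6% → the 2025 panel
Overall: the 2025 panel 47/105 = 44.8%, Panel A 119/161 = 73.9% → Panel A
The 2025 panel wins each proposal group but Panel A wins overall — the comparison reverses. The 2025 panel's proposals skew toward applied research, which has a lower base rate.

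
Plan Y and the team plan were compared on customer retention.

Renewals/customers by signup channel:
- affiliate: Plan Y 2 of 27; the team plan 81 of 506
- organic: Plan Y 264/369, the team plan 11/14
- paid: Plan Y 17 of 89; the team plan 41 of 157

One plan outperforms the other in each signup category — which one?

the team plan

Affiliate: Plan Y 2/27 = 7.4%, the team plan 81/506 = 16.0% → the team plan
Organic: Plan Y 264/369 = 71.5%, the team plan 11/14 = 78.6% → the team plan
Paid: Plan Y 17/89 = 19.1%, the team plan 41/157 = 26.1% → the team plan
The team plan has the higher rate in all 3 groups.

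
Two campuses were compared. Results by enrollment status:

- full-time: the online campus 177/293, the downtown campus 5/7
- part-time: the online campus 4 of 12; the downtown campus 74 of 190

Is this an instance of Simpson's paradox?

Full-time: the online campus 177/293 = 60.4%, the downtown campus 5/7 = 71.4% → the downtown campus
Part-time: the online campus 4/12 = 33.3%, the downtown campus 74/190 = 38.9% → the downtown campus
Overall: the online campus 181/305 = 59.3%, the downtown campus 79/197 = 40.1% → the online campus
The downtown campus wins each enrollment group but the online campus wins overall — the comparison reverses. The downtown campus's students skew toward part-time, which has a lower base rate.

Yes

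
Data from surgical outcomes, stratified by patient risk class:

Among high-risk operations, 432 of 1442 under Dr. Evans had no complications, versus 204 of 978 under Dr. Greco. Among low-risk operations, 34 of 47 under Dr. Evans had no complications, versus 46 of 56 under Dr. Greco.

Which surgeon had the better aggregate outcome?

High-risk: Dr. Evans 432/1442 = 30.0%, Dr. Greco 204/978 = 20.9% → Dr. Evans
Low-risk: Dr. Evans 34/47 = 72.3%, Dr. Greco 46/56 = 82.1% → Dr. Greco
Overall: Dr. Evans 466/1489 = 31.3%, Dr. Greco 250/1034 = 24.2% → Dr. Evans
(Neither sweeps every patient risk group, but Dr. Evans has the higher pooled rate.)

Dr. Evans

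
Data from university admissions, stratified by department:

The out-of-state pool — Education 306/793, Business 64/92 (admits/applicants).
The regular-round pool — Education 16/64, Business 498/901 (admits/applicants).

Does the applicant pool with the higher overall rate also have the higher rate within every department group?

Education: the out-of-state pool 306/793 = 38.6%, the regular-round pool 16/64 = 25.0% → the out-of-state pool
Business: the out-of-state pool 64/92 = 69.6%, the regular-round pool 498/901 = 55.3% → the out-of-state pool
Overall: the out-of-state pool 370/885 = 41.8%, the regular-round pool 514/965 = 53.3% → the regular-round pool
The out-of-state pool wins each department group but the regular-round pool wins overall — the comparison reverses. The out-of-state pool's applicants skew toward Education, which has a lower base rate.

No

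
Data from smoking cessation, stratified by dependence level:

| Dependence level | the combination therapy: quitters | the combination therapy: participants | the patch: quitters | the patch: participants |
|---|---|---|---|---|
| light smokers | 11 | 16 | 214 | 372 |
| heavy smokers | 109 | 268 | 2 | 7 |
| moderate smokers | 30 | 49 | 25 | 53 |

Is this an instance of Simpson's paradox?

Yes

Light smokers: the combination therapy 11/16 = 68.8%, the patch 214/372 = 57.5% → the combination therapy
Heavy smokers: the combination therapy 109/268 = 40.7%, the patch 2/7 = 28.6% → the combination therapy
Moderate smokers: the combination therapy 30/49 = 61.2%, the patch 25/53 = 47.2% → the combination therapy
Overall: the combination therapy 150/333 = 45.0%, the patch 241/432 = 55.8% → the patch
The combination therapy wins each dependence group but the patch wins overall — the comparison reverses. The combination therapy's participants skew toward heavy smokers, which has a lower base rate.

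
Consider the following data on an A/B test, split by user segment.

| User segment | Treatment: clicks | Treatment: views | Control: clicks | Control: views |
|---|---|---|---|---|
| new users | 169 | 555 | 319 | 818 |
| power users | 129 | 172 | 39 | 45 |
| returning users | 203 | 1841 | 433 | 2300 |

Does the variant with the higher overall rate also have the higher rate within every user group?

New users: Treatment 169/555 = 30.5%, Control 319/818 = 39.0% → Control
Power users: Treatment 129/172 = 75.0%, Control 39/45 = 86.7% → Control
Returning users: Treatment 203/1841 = 11.0%, Control 433/2300 = 18.8% → Control
Overall: Treatment 501/2568 = 19.5%, Control 791/3163 = 25.0% → Control
Control wins overall and in every user group — no reversal.

Yes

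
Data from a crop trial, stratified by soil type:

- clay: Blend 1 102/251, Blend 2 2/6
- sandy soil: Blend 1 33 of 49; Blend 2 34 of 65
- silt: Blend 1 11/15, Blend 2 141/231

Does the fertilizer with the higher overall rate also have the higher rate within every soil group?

No

Clay: Blend 1 102/251 = 40.6%, Blend 2 2/6 = 33.3% → Blend 1
Sandy soil: Blend 1 33/49 = 67.3%, Blend 2 34/65 = 52.3% → Blend 1
Silt: Blend 1 11/15 = 73.3%, Blend 2 141/231 = 61.0% → Blend 1
Overall: Blend 1 146/315 = 46.3%, Blend 2 177/302 = 58.6% → Blend 2
Blend 1 wins each soil group but Blend 2 wins overall — the comparison reverses. Blend 1's plots skew toward clay, which has a lower base rate.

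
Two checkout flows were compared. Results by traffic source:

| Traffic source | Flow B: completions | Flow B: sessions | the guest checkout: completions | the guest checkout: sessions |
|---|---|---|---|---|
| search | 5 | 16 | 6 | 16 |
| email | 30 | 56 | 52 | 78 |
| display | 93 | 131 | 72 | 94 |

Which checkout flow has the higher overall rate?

Search: Flow B 5/16 = 31.2%, the guest checkout 6/16 = 37.5% → the guest checkout
Email: Flow B 30/56 = 53.6%, the guest checkout 52/78 = 66.7% → the guest checkout
Display: Flow B 93/131 = 71.0%, the guest checkout 72/94 = 76.6% → the guest checkout
Overall: Flow B 128/203 = 63.1%, the guest checkout 130/188 = 69.1% → the guest checkout

the guest checkout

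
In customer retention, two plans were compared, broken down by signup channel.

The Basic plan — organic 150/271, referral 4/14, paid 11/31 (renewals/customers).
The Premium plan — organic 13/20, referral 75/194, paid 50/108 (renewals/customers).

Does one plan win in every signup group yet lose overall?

Organic: the Basic plan 150/271 = 55.4%, the Premium plan 13/20 = 65.0% → the Premium plan
Referral: the Basic plan 4/14 = 28.6%, the Premium plan 75/194 = 38.7% → the Premium plan
Paid: the Basic plan 11/31 = 35.5%, the Premium plan 50/108 = 46.3% → the Premium plan
Overall: the Basic plan 165/316 = 52.2%, the Premium plan 138/322 = 42.9% → the Basic plan
The Premium plan wins each signup group but the Basic plan wins overall — the comparison reverses. The Premium plan's customers skew toward referral, which has a lower base rate.

Yes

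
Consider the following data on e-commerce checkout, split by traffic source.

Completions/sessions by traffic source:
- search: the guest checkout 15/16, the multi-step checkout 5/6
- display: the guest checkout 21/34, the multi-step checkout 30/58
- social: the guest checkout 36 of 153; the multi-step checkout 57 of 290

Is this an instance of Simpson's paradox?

Search: the guest checkout 15/16 = 93.8%, the multi-step checkout 5/6 = 83.3% → the guest checkout
Display: the guest checkout 21/34 = 61.8%, the multi-step checkout 30/58 = 51.7% → the guest checkout
Social: the guest checkout 36/153 = 23.5%, the multi-step checkout 57/290 = 19.7% → the guest checkout
Overall: the guest checkout 72/203 = 35.5%, the multi-step checkout 92/354 = 26.0% → the guest checkout
The guest checkout wins overall and in every traffic group — no reversal.

No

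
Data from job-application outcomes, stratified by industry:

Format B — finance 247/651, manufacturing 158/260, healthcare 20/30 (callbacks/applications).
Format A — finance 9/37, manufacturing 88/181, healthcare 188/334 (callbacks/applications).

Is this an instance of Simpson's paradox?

Finance: Format B 247/651 = 37.9%, Format A 9/37 = 24.3% → Format B
Manufacturing: Format B 158/260 = 60.8%, Format A 88/181 = 48.6% → Format B
Healthcare: Format B 20/30 = 66.7%, Format A 188/334 = 56.3% → Format B
Overall: Format B 425/941 = 45.2%, Format A 285/552 = 51.6% → Format A
Format B wins each industry group but Format A wins overall — the comparison reverses. Format B's applications skew toward finance, which has a lower base rate.

Yes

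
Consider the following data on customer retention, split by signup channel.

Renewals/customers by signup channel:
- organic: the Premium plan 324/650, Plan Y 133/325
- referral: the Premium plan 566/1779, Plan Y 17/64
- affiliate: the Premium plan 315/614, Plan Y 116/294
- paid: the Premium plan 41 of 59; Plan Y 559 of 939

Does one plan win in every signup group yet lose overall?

Organic: the Premium plan 324/650 = 49.8%, Plan Y 133/325 = 40.9% → the Premium plan
Referral: the Premium plan 566/1779 = 31.8%, Plan Y 17/64 = 26.6% → the Premium plan
Affiliate: the Premium plan 315/614 = 51.3%, Plan Y 116/294 = 39.5% → the Premium plan
Paid: the Premium plan 41/59 = 69.5%, Plan Y 559/939 = 59.5% → the Premium plan
Overall: the Premium plan 1246/3102 = 40.2%, Plan Y 825/1622 = 50.9% → Plan Y
The Premium plan wins each signup group but Plan Y wins overall — the comparison reverses. The Premium plan's customers skew toward referral, which has a lower base rate.

Yes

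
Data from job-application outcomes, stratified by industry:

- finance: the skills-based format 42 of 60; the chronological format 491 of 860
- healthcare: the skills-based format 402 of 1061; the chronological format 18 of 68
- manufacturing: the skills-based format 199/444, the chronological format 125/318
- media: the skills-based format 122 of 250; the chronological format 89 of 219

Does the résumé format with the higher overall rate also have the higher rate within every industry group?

Finance: the skills-based format 42/60 = 70.0%, the chronological format 491/860 = 57.1% → the skills-based format
Healthcare: the skills-based format 402/1061 = 37.9%, the chronological format 18/68 = 26.5% → the skills-based format
Manufacturing: the skills-based format 199/444 = 44.8%, the chronological format 125/318 = 39.3% → the skills-based format
Media: the skills-based format 122/250 = 48.8%, the chronological format 89/219 = 40.6% → the skills-based format
Overall: the skills-based format 765/1815 = 42.1%, the chronological format 723/1465 = 49.4% → the chronological format
The skills-based format wins each industry group but the chronological format wins overall — the comparison reverses. The skills-based format's applications skew toward healthcare, which has a lower base rate.

No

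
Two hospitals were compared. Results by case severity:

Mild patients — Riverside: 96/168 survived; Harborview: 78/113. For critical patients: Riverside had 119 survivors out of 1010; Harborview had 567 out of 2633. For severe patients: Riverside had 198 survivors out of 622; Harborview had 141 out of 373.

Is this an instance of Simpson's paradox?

No

Mild: Riverside 96/168 = 57.1%, Harborview 78/113 = 69.0% → Harborview
Critical: Riverside 119/1010 = 11.8%, Harborview 567/2633 = 21.5% → Harborview
Severe: Riverside 198/622 = 31.8%, Harborview 141/373 = 37.8% → Harborview
Overall: Riverside 413/1800 = 22.9%, Harborview 786/3119 = 25.2% → Harborview
Harborview wins overall and in every case group — no reversal.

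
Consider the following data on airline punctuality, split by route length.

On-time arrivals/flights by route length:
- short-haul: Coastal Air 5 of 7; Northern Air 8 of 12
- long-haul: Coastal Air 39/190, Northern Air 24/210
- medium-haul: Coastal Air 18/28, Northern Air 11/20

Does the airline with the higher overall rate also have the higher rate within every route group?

Short-haul: Coastal Air 5/7 = 71.4%, Northern Air 8/12 = 66.7% → Coastal Air
Long-haul: Coastal Air 39/190 = 20.5%, Northern Air 24/210 = 11.4% → Coastal Air
Medium-haul: Coastal Air 18/28 = 64.3%, Northern Air 11/20 = 55.0% → Coastal Air
Overall: Coastal Air 62/225 = 27.6%, Northern Air 43/242 = 17.8% → Coastal Air
Coastal Air wins overall and in every route group — no reversal.

Yes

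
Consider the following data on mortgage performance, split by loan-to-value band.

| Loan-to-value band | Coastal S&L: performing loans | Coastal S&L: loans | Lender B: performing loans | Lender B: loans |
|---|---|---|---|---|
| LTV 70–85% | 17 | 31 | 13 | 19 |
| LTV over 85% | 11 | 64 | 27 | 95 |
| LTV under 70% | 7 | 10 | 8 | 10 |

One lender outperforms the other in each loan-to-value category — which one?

LTV 70–85%: Coastal S&L 17/31 = 54.8%, Lender B 13/19 = 68.4% → Lender B
LTV over 85%: Coastal S&L 11/64 = 17.2%, Lender B 27/95 = 28.4% → Lender B
LTV under 70%: Coastal S&L 7/10 = 70.0%, Lender B 8/10 = 80.0% → Lender B
Lender B has the higher rate in all 3 groups.

Lender B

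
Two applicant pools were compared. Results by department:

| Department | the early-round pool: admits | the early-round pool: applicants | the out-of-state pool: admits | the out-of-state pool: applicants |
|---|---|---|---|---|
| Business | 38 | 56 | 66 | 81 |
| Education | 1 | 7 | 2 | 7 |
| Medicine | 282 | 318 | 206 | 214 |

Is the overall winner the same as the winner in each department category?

Yes

Business: the early-round pool 38/56 = 67.9%, the out-of-state pool 66/81 = 81.5% → the out-of-state pool
Education: the early-round pool 1/7 = 14.3%, the out-of-state pool 2/7 = 28.6% → the out-of-state pool
Medicine: the early-round pool 282/318 = 88.7%, the out-of-state pool 206/214 = 96.3% → the out-of-state pool
Overall: the early-round pool 321/381 = 84.3%, the out-of-state pool 274/302 = 90.7% → the out-of-state pool
The out-of-state pool wins overall and in every department group — no reversal.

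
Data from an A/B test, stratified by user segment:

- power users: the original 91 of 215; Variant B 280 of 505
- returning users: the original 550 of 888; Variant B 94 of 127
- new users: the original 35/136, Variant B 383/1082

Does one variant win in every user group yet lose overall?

Power users: the original 91/215 = 42.3%, Variant B 280/505 = 55.4% → Variant B
Returning users: the original 550/888 = 61.9%, Variant B 94/127 = 74.0% → Variant B
New users: the original 35/136 = 25.7%, Variant B 383/1082 = 35.4% → Variant B
Overall: the original 676/1239 = 54.6%, Variant B 757/1714 = 44.2% → the original
Variant B wins each user group but the original wins overall — the comparison reverses. Variant B's views skew toward new users, which has a lower base rate.

Yes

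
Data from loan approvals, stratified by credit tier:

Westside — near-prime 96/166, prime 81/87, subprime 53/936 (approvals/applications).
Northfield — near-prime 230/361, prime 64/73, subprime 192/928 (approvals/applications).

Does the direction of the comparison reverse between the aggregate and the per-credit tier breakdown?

No

Near-prime: Westside 96/166 = 57.8%, Northfield 230/361 = 63.7% → Northfield
Prime: Westside 81/87 = 93.1%, Northfield 64/73 = 87.7% → Westside
Subprime: Westside 53/936 = 5.7%, Northfield 192/928 = 20.7% → Northfield
Overall: Westside 230/1189 = 19.3%, Northfield 486/1362 = 35.7% → Northfield
Neither sweeps: Westside wins 1 of 3 groups, Northfield wins 2. Northfield wins overall but not every group — no Simpson reversal.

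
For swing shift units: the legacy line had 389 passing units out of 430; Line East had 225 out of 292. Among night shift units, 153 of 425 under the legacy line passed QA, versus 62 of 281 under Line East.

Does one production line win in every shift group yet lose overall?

No

Swing shift: the legacy line 389/430 = 90.5%, Line East 225/292 = 77.1% → the legacy line
Night shift: the legacy line 153/425 = 36.0%, Line East 62/281 = 22.1% → the legacy line
Overall: the legacy line 542/855 = 63.4%, Line East 287/573 = 50.1% → the legacy line
The legacy line wins overall and in every shift group — no reversal.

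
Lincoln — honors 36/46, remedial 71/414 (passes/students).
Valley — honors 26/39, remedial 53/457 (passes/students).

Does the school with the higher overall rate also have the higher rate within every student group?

Honors: Lincoln 36/46 = 78.3%, Valley 26/39 = 66.7% → Lincoln
Remedial: Lincoln 71/414 = 17.1%, Valley 53/457 = 11.6% → Lincoln
Overall: Lincoln 107/460 = 23.3%, Valley 79/496 = 15.9% → Lincoln
Lincoln wins overall and in every student group — no reversal.

Yes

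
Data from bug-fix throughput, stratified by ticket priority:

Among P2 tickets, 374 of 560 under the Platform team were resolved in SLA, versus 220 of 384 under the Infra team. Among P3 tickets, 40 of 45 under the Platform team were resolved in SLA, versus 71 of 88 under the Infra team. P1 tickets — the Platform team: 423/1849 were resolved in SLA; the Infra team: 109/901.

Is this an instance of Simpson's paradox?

P2: the Platform team 374/560 = 66.8%, the Infra team 220/384 = 57.3% → the Platform team
P3: the Platform team 40/45 = 88.9%, the Infra team 71/88 = 80.7% → the Platform team
P1: the Platform team 423/1849 = 22.9%, the Infra team 109/901 = 12.1% → the Platform team
Overall: the Platform team 837/2454 = 34.1%, the Infra team 400/1373 = 29.1% → the Platform team
The Platform team wins overall and in every ticket group — no reversal.

No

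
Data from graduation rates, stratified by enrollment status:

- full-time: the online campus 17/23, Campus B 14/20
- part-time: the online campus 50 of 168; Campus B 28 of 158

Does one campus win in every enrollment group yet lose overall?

No

Full-time: the online campus 17/23 = 73.9%, Campus B 14/20 = 70.0% → the online campus
Part-time: the online campus 50/168 = 29.8%, Campus B 28/158 = 17.7% → the online campus
Overall: the online campus 67/191 = 35.1%, Campus B 42/178 = 23.6% → the online campus
The online campus wins overall and in every enrollment group — no reversal.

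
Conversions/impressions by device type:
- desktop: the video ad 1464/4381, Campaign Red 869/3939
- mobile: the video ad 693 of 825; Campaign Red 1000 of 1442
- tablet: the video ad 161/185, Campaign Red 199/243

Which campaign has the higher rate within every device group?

Desktop: the video ad 1464/4381 = 33.4%, Campaign Red 869/3939 = 22.1% → the video ad
Mobile: the video ad 693/825 = 84.0%, Campaign Red 1000/1442 = 69.3% → the video ad
Tablet: the video ad 161/185 = 87.0%, Campaign Red 199/243 = 81.9% → the video ad
The video ad has the higher rate in all 3 groups.

the video ad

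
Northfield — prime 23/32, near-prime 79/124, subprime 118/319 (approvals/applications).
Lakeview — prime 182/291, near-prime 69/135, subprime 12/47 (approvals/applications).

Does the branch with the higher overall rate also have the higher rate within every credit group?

No

Prime: Northfield 23/32 = 71.9%, Lakeview 182/291 = 62.5% → Northfield
Near-prime: Northfield 79/124 = 63.7%, Lakeview 69/135 = 51.1% → Northfield
Subprime: Northfield 118/319 = 37.0%, Lakeview 12/47 = 25.5% → Northfield
Overall: Northfield 220/475 = 46.3%, Lakeview 263/473 = 55.6% → Lakeview
Northfield wins each credit group but Lakeview wins overall — the comparison reverses. Northfield's applications skew toward subprime, which has a lower base rate.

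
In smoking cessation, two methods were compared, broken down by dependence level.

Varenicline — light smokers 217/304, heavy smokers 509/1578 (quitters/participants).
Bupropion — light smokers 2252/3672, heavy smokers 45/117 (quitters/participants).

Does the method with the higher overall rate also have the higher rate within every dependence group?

Light smokers: varenicline 217/304 = 71.4%, bupropion 2252/3672 = 61.3% → varenicline
Heavy smokers: varenicline 509/1578 = 32.3%, bupropion 45/117 = 38.5% → bupropion
Overall: varenicline 726/1882 = 38.6%, bupropion 2297/3789 = 60.6% → bupropion
Neither sweeps: varenicline wins 1 of 2 groups, bupropion wins 1. Bupropion wins overall but not every group — no Simpson reversal.

No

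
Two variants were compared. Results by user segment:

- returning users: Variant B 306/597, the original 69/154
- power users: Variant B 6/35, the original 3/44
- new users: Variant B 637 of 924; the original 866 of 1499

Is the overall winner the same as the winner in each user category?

Returning users: Variant B 306/597 = 51.3%, the original 69/154 = 44.8% → Variant B
Power users: Variant B 6/35 = 17.1%, the original 3/44 = 6.8% → Variant B
New users: Variant B 637/924 = 68.9%, the original 866/1499 = 57.8% → Variant B
Overall: Variant B 949/1556 = 61.0%, the original 938/1697 = 55.3% → Variant B
Variant B wins overall and in every user group — no reversal.

Yes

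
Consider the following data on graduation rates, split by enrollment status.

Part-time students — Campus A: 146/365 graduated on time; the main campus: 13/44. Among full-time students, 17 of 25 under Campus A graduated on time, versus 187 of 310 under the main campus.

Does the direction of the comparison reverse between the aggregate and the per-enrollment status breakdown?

Part-time: Campus A 146/365 = 40.0%, the main campus 13/44 = 29.5% → Campus A
Full-time: Campus A 17/25 = 68.0%, the main campus 187/310 = 60.3% → Campus A
Overall: Campus A 163/390 = 41.8%, the main campus 200/354 = 56.5% → the main campus
Campus A wins each enrollment group but the main campus wins overall — the comparison reverses. Campus A's students skew toward part-time, which has a lower base rate.

Yes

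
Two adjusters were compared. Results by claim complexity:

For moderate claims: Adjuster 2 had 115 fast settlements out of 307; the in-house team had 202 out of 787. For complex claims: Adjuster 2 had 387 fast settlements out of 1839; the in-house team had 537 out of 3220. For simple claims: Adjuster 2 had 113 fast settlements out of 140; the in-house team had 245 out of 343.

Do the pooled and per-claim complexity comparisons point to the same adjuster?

Yes

Moderate: Adjuster 2 115/307 = 37.5%, the in-house team 202/787 = 25.7% → Adjuster 2
Complex: Adjuster 2 387/1839 = 21.0%, the in-house team 537/3220 = 16.7% → Adjuster 2
Simple: Adjuster 2 113/140 = 80.7%, the in-house team 245/343 = 71.4% → Adjuster 2
Overall: Adjuster 2 615/2286 = 26.9%, the in-house team 984/4350 = 22.6% → Adjuster 2
Adjuster 2 wins overall and in every claim group — no reversal.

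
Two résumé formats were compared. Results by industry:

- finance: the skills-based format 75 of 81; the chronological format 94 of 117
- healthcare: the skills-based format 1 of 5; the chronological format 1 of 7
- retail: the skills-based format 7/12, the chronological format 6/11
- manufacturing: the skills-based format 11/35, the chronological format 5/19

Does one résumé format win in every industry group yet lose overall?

No

Finance: the skills-based format 75/81 = 92.6%, the chronological format 94/117 = 80.3% → the skills-based format
Healthcare: the skills-based format 1/5 = 20.0%, the chronological format 1/7 = 14.3% → the skills-based format
Retail: the skills-based format 7/12 = 58.3%, the chronological format 6/11 = 54.5% → the skills-based format
Manufacturing: the skills-based format 11/35 = 31.4%, the chronological format 5/19 = 26.3% → the skills-based format
Overall: the skills-based format 94/133 = 70.7%, the chronological format 106/154 = 68.8% → the skills-based format
The skills-based format wins overall and in every industry group — no reversal.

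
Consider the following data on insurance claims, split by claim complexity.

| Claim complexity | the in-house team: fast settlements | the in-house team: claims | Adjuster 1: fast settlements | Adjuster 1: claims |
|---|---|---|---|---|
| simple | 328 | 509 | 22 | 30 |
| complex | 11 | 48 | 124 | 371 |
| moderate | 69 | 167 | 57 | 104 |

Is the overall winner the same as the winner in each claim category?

No

Simple: the in-house team 328/509 = 64.4%, Adjuster 1 22/30 = 73.3% → Adjuster 1
Complex: the in-house team 11/48 = 22.9%, Adjuster 1 124/371 = 33.4% → Adjuster 1
Moderate: the in-house team 69/167 = 41.3%, Adjuster 1 57/104 = 54.8% → Adjuster 1
Overall: the in-house team 408/724 = 56.4%, Adjuster 1 203/505 = 40.2% → the in-house team
Adjuster 1 wins each claim group but the in-house team wins overall — the comparison reverses. Adjuster 1's claims skew toward complex, which has a lower base rate.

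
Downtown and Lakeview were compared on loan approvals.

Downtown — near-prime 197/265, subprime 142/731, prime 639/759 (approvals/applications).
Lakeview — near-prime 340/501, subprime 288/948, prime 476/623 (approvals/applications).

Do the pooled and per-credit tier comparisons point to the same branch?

No

Near-prime: Downtown 197/265 = 74.3%, Lakeview 340/501 = 67.9% → Downtown
Subprime: Downtown 142/731 = 19.4%, Lakeview 288/948 = 30.4% → Lakeview
Prime: Downtown 639/759 = 84.2%, Lakeview 476/623 = 76.4% → Downtown
Overall: Downtown 978/1755 = 55.7%, Lakeview 1104/2072 = 53.3% → Downtown
Neither sweeps: Downtown wins 2 of 3 groups, Lakeview wins 1. Downtown wins overall but not every group — no Simpson reversal.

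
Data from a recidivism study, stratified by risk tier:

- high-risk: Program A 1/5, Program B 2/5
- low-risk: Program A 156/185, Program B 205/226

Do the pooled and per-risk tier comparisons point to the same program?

High-risk: Program A 1/5 = 20.0%, Program B 2/5 = 40.0% → Program B
Low-risk: Program A 156/185 = 84.3%, Program B 205/226 = 90.7% → Program B
Overall: Program A 157/190 = 82.6%, Program B 207/231 = 89.6% → Program B
Program B wins overall and in every risk group — no reversal.

Yes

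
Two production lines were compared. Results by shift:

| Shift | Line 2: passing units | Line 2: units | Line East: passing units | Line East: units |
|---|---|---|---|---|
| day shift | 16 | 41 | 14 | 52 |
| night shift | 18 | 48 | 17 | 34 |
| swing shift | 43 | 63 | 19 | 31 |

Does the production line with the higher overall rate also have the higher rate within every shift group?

No

Day shift: Line 2 16/41 = 39.0%, Line East 14/52 = 26.9% → Line 2
Night shift: Line 2 18/48 = 37.5%, Line East 17/34 = 50.0% → Line East
Swing shift: Line 2 43/63 = 68.3%, Line East 19/31 = 61.3% → Line 2
Overall: Line 2 77/152 = 50.7%, Line East 50/117 = 42.7% → Line 2
Neither sweeps: Line 2 wins 2 of 3 groups, Line East wins 1. Line 2 wins overall but not every group — no Simpson reversal.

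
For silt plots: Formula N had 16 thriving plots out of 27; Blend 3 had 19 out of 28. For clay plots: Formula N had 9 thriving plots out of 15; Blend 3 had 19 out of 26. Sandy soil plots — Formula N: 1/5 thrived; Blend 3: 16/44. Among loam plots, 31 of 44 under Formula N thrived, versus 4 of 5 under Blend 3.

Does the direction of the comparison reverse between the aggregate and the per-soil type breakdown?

Silt: Formula N 16/27 = 59.3%, Blend 3 19/28 = 67.9% → Blend 3
Clay: Formula N 9/15 = 60.0%, Blend 3 19/26 = 73.1% → Blend 3
Sandy soil: Formula N 1/5 = 20.0%, Blend 3 16/44 = 36.4% → Blend 3
Loam: Formula N 31/44 = 70.5%, Blend 3 4/5 = 80.0% → Blend 3
Overall: Formula N 57/91 = 62.6%, Blend 3 58/103 = 56.3% → Formula N
Blend 3 wins each soil group but Formula N wins overall — the comparison reverses. Blend 3's plots skew toward sandy soil, which has a lower base rate.

Yes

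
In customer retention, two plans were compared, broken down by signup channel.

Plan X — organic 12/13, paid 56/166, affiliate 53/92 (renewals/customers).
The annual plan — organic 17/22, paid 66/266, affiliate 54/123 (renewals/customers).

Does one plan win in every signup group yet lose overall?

Organic: Plan X 12/13 = 92.3%, the annual plan 17/22 = 77.3% → Plan X
Paid: Plan X 56/166 = 33.7%, the annual plan 66/266 = 24.8% → Plan X
Affiliate: Plan X 53/92 = 57.6%, the annual plan 54/123 = 43.9% → Plan X
Overall: Plan X 121/271 = 44.6%, the annual plan 137/411 = 33.3% → Plan X
Plan X wins overall and in every signup group — no reversal.

No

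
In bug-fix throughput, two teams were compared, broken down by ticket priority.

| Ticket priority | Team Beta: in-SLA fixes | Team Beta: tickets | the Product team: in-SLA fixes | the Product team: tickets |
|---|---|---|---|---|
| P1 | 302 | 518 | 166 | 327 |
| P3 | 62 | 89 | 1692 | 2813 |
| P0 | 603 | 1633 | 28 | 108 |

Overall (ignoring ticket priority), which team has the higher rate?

the Product team

P1: Team Beta 302/518 = 58.3%, the Product team 166/327 = 50.8% → Team Beta
P3: Team Beta 62/89 = 69.7%, the Product team 1692/2813 = 60.1% → Team Beta
P0: Team Beta 603/1633 = 36.9%, the Product team 28/108 = 25.9% → Team Beta
Overall: Team Beta 967/2240 = 43.2%, the Product team 1886/3248 = 58.1% → the Product team
(Team Beta wins every ticket group but the Product team wins overall — Team Beta's tickets skew toward the low-rate P0 group.)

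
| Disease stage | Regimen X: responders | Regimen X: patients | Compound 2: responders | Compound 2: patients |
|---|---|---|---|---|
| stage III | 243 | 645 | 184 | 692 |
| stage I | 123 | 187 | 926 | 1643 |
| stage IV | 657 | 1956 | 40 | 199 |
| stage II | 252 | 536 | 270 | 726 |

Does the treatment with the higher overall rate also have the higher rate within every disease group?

Stage III: Regimen X 243/645 = 37.7%, Compound 2 184/692 = 26.6% → Regimen X
Stage I: Regimen X 123/187 = 65.8%, Compound 2 926/1643 = 56.4% → Regimen X
Stage IV: Regimen X 657/1956 = 33.6%, Compound 2 40/199 = 20.1% → Regimen X
Stage II: Regimen X 252/536 = 47.0%, Compound 2 270/726 = 37.2% → Regimen X
Overall: Regimen X 1275/3324 = 38.4%, Compound 2 1420/3260 = 43.6% → Compound 2
Regimen X wins each disease group but Compound 2 wins overall — the comparison reverses. Regimen X's patients skew toward stage IV, which has a lower base rate.

No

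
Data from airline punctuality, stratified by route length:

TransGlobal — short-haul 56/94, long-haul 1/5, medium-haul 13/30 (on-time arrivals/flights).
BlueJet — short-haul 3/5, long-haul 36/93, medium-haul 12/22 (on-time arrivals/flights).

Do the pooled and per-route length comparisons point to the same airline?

Short-haul: TransGlobal 56/94 = 59.6%, BlueJet 3/5 = 60.0% → BlueJet
Long-haul: TransGlobal 1/5 = 20.0%, BlueJet 36/93 = 38.7% → BlueJet
Medium-haul: TransGlobal 13/30 = 43.3%, BlueJet 12/22 = 54.5% → BlueJet
Overall: TransGlobal 70/129 = 54.3%, BlueJet 51/120 = 42.5% → TransGlobal
BlueJet wins each route group but TransGlobal wins overall — the comparison reverses. BlueJet's flights skew toward long-haul, which has a lower base rate.

No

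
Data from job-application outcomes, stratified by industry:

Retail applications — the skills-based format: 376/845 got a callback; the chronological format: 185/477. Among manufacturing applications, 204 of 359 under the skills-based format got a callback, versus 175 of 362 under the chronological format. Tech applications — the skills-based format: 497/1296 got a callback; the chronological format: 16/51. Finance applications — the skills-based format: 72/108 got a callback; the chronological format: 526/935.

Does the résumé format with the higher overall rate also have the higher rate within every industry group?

No

Retail: the skills-based format 376/845 = 44.5%, the chronological format 185/477 = 38.8% → the skills-based format
Manufacturing: the skills-based format 204/359 = 56.8%, the chronological format 175/362 = 48.3% → the skills-based format
Tech: the skills-based format 497/1296 = 38.3%, the chronological format 16/51 = 31.4% → the skills-based format
Finance: the skills-based format 72/108 = 66.7%, the chronological format 526/935 = 56.3% → the skills-based format
Overall: the skills-based format 1149/2608 = 44.1%, the chronological format 902/1825 = 49.4% → the chronological format
The skills-based format wins each industry group but the chronological format wins overall — the comparison reverses. The skills-based format's applications skew toward tech, which has a lower base rate.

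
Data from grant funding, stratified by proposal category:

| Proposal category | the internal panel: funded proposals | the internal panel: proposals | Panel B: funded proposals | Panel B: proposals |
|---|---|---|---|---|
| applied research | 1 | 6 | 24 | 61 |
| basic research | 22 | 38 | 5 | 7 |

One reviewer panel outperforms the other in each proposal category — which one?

Panel B

Applied research: the internal panel 1/6 = 16.7%, Panel B 24/61 = 39.3% → Panel B
Basic research: the internal panel 22/38 = 57.9%, Panel B 5/7 = 71.4% → Panel B
Panel B has the higher rate in both groups.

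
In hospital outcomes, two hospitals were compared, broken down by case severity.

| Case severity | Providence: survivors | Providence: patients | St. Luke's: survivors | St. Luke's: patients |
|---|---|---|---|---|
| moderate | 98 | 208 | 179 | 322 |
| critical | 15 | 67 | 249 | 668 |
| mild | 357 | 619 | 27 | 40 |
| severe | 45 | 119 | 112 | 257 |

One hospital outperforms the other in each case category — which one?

Moderate: Providence 98/208 = 47.1%, St. Luke's 179/322 = 55.6% → St. Luke's
Critical: Providence 15/67 = 22.4%, St. Luke's 249/668 = 37.3% → St. Luke's
Mild: Providence 357/619 = 57.7%, St. Luke's 27/40 = 67.5% → St. Luke's
Severe: Providence 45/119 = 37.8%, St. Luke's 112/257 = 43.6% → St. Luke's
St. Luke's has the higher rate in all 4 groups.

St. Luke's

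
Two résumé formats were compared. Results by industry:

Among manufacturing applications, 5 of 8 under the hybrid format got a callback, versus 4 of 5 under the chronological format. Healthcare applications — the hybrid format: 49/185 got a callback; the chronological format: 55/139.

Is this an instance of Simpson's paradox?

Manufacturing: the hybrid format 5/8 = 62.5%, the chronological format 4/5 = 80.0% → the chronological format
Healthcare: the hybrid format 49/185 = 26.5%, the chronological format 55/139 = 39.6% → the chronological format
Overall: the hybrid format 54/193 = 28.0%, the chronological format 59/144 = 41.0% → the chronological format
The chronological format wins overall and in every industry group — no reversal.

No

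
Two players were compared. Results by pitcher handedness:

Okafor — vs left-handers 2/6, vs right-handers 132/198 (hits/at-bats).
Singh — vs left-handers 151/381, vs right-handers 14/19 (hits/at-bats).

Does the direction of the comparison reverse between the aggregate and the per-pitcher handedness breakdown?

Vs left-handers: Okafor 2/6 = 33.3%, Singh 151/381 = 39.6% → Singh
Vs right-handers: Okafor 132/198 = 66.7%, Singh 14/19 = 73.7% → Singh
Overall: Okafor 134/204 = 65.7%, Singh 165/400 = 41.2% → Okafor
Singh wins each pitcher group but Okafor wins overall — the comparison reverses. Singh's at-bats skew toward vs left-handers, which has a lower base rate.

Yes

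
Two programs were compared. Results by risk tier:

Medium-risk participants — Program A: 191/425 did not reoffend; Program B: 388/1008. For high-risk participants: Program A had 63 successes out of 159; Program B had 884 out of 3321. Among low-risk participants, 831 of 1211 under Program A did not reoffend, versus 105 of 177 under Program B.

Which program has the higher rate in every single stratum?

Medium-risk: Program A 191/425 = 44.9%, Program B 388/1008 = 38.5% → Program A
High-risk: Program A 63/159 = 39.6%, Program B 884/3321 = 26.6% → Program A
Low-risk: Program A 831/1211 = 68.6%, Program B 105/177 = 59.3% → Program A
Program A has the higher rate in all 3 groups.

Program A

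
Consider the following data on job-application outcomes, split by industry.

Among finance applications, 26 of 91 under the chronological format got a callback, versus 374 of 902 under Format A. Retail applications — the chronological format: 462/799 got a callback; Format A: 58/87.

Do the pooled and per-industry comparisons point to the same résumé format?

No

Finance: the chronological format 26/91 = 28.6%, Format A 374/902 = 41.5% → Format A
Retail: the chronological format 462/799 = 57.8%, Format A 58/87 = 66.7% → Format A
Overall: the chronological format 488/890 = 54.8%, Format A 432/989 = 43.7% → the chronological format
Format A wins each industry group but the chronological format wins overall — the comparison reverses. Format A's applications skew toward finance, which has a lower base rate.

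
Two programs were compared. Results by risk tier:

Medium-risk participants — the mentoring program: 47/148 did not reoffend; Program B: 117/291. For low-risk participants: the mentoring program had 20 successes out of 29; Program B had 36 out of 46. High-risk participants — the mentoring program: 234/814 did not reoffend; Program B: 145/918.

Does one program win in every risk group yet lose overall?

Medium-risk: the mentoring program 47/148 = 31.8%, Program B 117/291 = 40.2% → Program B
Low-risk: the mentoring program 20/29 = 69.0%, Program B 36/46 = 78.3% → Program B
High-risk: the mentoring program 234/814 = 28.7%, Program B 145/918 = 15.8% → the mentoring program
Overall: the mentoring program 301/991 = 30.4%, Program B 298/1255 = 23.7% → the mentoring program
Neither sweeps: the mentoring program wins 1 of 3 groups, Program B wins 2. The mentoring program wins overall but not every group — no Simpson reversal.

No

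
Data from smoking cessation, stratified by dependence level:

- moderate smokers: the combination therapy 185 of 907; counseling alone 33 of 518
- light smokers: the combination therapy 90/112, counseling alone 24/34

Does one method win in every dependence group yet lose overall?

No

Moderate smokers: the combination therapy 185/907 = 20.4%, counseling alone 33/518 = 6.4% → the combination therapy
Light smokers: the combination therapy 90/112 = 80.4%, counseling alone 24/34 = 70.6% → the combination therapy
Overall: the combination therapy 275/1019 = 27.0%, counseling alone 57/552 = 10.3% → the combination therapy
The combination therapy wins overall and in every dependence group — no reversal.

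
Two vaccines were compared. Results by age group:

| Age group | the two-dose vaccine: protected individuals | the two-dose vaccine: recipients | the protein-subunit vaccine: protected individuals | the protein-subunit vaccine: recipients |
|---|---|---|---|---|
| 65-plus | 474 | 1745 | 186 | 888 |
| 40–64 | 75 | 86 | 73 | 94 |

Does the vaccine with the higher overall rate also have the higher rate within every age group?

65-plus: the two-dose vaccine 474/1745 = 27.2%, the protein-subunit vaccine 186/888 = 20.9% → the two-dose vaccine
40–64: the two-dose vaccine 75/86 = 87.2%, the protein-subunit vaccine 73/94 = 77.7% → the two-dose vaccine
Overall: the two-dose vaccine 549/1831 = 30.0%, the protein-subunit vaccine 259/982 = 26.4% → the two-dose vaccine
The two-dose vaccine wins overall and in every age group — no reversal.

Yes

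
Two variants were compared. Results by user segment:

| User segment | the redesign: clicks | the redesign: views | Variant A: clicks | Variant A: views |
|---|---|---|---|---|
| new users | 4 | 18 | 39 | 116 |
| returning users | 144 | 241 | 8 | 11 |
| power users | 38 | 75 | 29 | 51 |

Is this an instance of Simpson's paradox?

Yes

New users: the redesign 4/18 = 22.2%, Variant A 39/116 = 33.6% → Variant A
Returning users: the redesign 144/241 = 59.8%, Variant A 8/11 = 72.7% → Variant A
Power users: the redesign 38/75 = 50.7%, Variant A 29/51 = 56.9% → Variant A
Overall: the redesign 186/334 = 55.7%, Variant A 76/178 = 42.7% → the redesign
Variant A wins each user group but the redesign wins overall — the comparison reverses. Variant A's views skew toward new users, which has a lower base rate.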